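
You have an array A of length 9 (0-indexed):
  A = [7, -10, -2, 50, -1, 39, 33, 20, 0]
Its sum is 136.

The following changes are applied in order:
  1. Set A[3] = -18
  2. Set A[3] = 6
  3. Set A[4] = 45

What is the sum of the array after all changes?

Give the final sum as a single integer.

Initial sum: 136
Change 1: A[3] 50 -> -18, delta = -68, sum = 68
Change 2: A[3] -18 -> 6, delta = 24, sum = 92
Change 3: A[4] -1 -> 45, delta = 46, sum = 138

Answer: 138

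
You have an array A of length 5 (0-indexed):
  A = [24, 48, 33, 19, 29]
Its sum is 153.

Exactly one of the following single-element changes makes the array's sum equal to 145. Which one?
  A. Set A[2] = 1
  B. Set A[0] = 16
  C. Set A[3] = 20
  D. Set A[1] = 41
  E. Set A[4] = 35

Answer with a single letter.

Answer: B

Derivation:
Option A: A[2] 33->1, delta=-32, new_sum=153+(-32)=121
Option B: A[0] 24->16, delta=-8, new_sum=153+(-8)=145 <-- matches target
Option C: A[3] 19->20, delta=1, new_sum=153+(1)=154
Option D: A[1] 48->41, delta=-7, new_sum=153+(-7)=146
Option E: A[4] 29->35, delta=6, new_sum=153+(6)=159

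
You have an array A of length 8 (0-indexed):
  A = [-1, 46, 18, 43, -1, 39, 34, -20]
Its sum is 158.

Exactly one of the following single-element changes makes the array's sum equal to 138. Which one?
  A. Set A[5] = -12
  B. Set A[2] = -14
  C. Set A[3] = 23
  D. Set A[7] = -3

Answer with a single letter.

Option A: A[5] 39->-12, delta=-51, new_sum=158+(-51)=107
Option B: A[2] 18->-14, delta=-32, new_sum=158+(-32)=126
Option C: A[3] 43->23, delta=-20, new_sum=158+(-20)=138 <-- matches target
Option D: A[7] -20->-3, delta=17, new_sum=158+(17)=175

Answer: C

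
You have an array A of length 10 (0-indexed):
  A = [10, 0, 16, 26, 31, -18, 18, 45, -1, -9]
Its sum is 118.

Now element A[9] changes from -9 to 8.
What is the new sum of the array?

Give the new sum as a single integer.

Old value at index 9: -9
New value at index 9: 8
Delta = 8 - -9 = 17
New sum = old_sum + delta = 118 + (17) = 135

Answer: 135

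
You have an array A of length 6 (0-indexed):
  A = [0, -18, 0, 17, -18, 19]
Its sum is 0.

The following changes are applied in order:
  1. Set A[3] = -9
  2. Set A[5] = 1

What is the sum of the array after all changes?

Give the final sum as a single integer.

Initial sum: 0
Change 1: A[3] 17 -> -9, delta = -26, sum = -26
Change 2: A[5] 19 -> 1, delta = -18, sum = -44

Answer: -44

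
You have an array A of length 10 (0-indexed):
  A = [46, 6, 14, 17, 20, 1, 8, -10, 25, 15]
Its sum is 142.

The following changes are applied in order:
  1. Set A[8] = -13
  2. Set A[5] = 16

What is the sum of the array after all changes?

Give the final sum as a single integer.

Answer: 119

Derivation:
Initial sum: 142
Change 1: A[8] 25 -> -13, delta = -38, sum = 104
Change 2: A[5] 1 -> 16, delta = 15, sum = 119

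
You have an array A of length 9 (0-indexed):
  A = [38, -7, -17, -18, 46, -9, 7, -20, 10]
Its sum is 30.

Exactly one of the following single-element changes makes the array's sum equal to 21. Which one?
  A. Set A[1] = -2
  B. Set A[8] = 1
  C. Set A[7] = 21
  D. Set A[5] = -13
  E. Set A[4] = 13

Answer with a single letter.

Answer: B

Derivation:
Option A: A[1] -7->-2, delta=5, new_sum=30+(5)=35
Option B: A[8] 10->1, delta=-9, new_sum=30+(-9)=21 <-- matches target
Option C: A[7] -20->21, delta=41, new_sum=30+(41)=71
Option D: A[5] -9->-13, delta=-4, new_sum=30+(-4)=26
Option E: A[4] 46->13, delta=-33, new_sum=30+(-33)=-3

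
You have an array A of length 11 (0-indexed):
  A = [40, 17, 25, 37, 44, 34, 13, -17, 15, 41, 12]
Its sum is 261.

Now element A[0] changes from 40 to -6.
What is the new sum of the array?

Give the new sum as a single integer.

Answer: 215

Derivation:
Old value at index 0: 40
New value at index 0: -6
Delta = -6 - 40 = -46
New sum = old_sum + delta = 261 + (-46) = 215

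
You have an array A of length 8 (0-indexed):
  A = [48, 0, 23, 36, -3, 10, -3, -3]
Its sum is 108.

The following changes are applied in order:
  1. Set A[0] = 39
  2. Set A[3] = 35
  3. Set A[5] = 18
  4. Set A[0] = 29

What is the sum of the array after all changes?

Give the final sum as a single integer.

Answer: 96

Derivation:
Initial sum: 108
Change 1: A[0] 48 -> 39, delta = -9, sum = 99
Change 2: A[3] 36 -> 35, delta = -1, sum = 98
Change 3: A[5] 10 -> 18, delta = 8, sum = 106
Change 4: A[0] 39 -> 29, delta = -10, sum = 96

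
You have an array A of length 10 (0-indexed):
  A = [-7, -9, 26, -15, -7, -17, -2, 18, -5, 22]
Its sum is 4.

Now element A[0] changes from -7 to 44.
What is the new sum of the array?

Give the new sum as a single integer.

Old value at index 0: -7
New value at index 0: 44
Delta = 44 - -7 = 51
New sum = old_sum + delta = 4 + (51) = 55

Answer: 55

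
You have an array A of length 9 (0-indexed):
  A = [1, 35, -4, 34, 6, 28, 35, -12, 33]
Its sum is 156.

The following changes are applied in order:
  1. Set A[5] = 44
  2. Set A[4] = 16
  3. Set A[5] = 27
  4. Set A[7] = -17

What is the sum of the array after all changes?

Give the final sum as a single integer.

Initial sum: 156
Change 1: A[5] 28 -> 44, delta = 16, sum = 172
Change 2: A[4] 6 -> 16, delta = 10, sum = 182
Change 3: A[5] 44 -> 27, delta = -17, sum = 165
Change 4: A[7] -12 -> -17, delta = -5, sum = 160

Answer: 160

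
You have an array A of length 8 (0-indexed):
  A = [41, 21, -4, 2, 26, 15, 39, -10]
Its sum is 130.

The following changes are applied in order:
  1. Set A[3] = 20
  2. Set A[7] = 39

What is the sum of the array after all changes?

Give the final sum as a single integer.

Answer: 197

Derivation:
Initial sum: 130
Change 1: A[3] 2 -> 20, delta = 18, sum = 148
Change 2: A[7] -10 -> 39, delta = 49, sum = 197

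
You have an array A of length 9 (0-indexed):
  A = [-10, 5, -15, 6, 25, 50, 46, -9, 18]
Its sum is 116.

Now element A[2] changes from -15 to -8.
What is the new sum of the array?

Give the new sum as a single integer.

Answer: 123

Derivation:
Old value at index 2: -15
New value at index 2: -8
Delta = -8 - -15 = 7
New sum = old_sum + delta = 116 + (7) = 123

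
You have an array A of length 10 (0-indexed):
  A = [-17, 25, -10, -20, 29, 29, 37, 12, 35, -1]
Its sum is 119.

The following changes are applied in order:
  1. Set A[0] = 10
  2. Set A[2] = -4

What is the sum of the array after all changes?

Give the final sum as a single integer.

Initial sum: 119
Change 1: A[0] -17 -> 10, delta = 27, sum = 146
Change 2: A[2] -10 -> -4, delta = 6, sum = 152

Answer: 152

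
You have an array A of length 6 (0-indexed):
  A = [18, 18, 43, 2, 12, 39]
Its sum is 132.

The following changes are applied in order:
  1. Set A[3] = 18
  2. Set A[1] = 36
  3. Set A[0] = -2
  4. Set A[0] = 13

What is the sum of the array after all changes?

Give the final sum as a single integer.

Initial sum: 132
Change 1: A[3] 2 -> 18, delta = 16, sum = 148
Change 2: A[1] 18 -> 36, delta = 18, sum = 166
Change 3: A[0] 18 -> -2, delta = -20, sum = 146
Change 4: A[0] -2 -> 13, delta = 15, sum = 161

Answer: 161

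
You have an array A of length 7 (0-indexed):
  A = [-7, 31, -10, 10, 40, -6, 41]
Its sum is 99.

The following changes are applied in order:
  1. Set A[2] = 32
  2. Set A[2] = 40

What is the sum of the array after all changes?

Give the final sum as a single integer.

Initial sum: 99
Change 1: A[2] -10 -> 32, delta = 42, sum = 141
Change 2: A[2] 32 -> 40, delta = 8, sum = 149

Answer: 149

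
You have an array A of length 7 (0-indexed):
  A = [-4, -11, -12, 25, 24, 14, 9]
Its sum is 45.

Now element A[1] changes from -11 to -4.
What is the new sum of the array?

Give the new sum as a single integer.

Old value at index 1: -11
New value at index 1: -4
Delta = -4 - -11 = 7
New sum = old_sum + delta = 45 + (7) = 52

Answer: 52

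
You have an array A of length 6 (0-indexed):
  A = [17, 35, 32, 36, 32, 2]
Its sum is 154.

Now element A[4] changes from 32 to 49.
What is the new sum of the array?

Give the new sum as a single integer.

Answer: 171

Derivation:
Old value at index 4: 32
New value at index 4: 49
Delta = 49 - 32 = 17
New sum = old_sum + delta = 154 + (17) = 171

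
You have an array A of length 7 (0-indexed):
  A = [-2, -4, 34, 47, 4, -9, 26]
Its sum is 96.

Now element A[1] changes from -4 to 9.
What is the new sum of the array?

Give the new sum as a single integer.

Old value at index 1: -4
New value at index 1: 9
Delta = 9 - -4 = 13
New sum = old_sum + delta = 96 + (13) = 109

Answer: 109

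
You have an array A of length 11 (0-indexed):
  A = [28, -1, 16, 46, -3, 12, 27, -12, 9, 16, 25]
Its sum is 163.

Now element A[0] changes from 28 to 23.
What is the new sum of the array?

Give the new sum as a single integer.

Old value at index 0: 28
New value at index 0: 23
Delta = 23 - 28 = -5
New sum = old_sum + delta = 163 + (-5) = 158

Answer: 158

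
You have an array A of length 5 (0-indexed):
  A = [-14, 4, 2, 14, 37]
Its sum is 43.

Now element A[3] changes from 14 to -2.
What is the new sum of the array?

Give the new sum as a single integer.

Old value at index 3: 14
New value at index 3: -2
Delta = -2 - 14 = -16
New sum = old_sum + delta = 43 + (-16) = 27

Answer: 27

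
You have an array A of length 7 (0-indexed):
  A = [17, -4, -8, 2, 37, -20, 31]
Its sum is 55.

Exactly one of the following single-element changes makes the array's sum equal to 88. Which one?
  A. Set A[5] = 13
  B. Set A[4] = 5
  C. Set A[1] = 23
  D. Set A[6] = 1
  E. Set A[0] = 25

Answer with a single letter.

Answer: A

Derivation:
Option A: A[5] -20->13, delta=33, new_sum=55+(33)=88 <-- matches target
Option B: A[4] 37->5, delta=-32, new_sum=55+(-32)=23
Option C: A[1] -4->23, delta=27, new_sum=55+(27)=82
Option D: A[6] 31->1, delta=-30, new_sum=55+(-30)=25
Option E: A[0] 17->25, delta=8, new_sum=55+(8)=63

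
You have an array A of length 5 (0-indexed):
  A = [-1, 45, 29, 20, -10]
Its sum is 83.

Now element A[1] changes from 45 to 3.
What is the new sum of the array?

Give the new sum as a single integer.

Answer: 41

Derivation:
Old value at index 1: 45
New value at index 1: 3
Delta = 3 - 45 = -42
New sum = old_sum + delta = 83 + (-42) = 41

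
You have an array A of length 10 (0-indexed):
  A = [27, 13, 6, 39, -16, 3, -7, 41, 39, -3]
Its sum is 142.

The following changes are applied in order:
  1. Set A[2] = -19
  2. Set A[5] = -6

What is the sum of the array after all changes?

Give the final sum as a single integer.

Answer: 108

Derivation:
Initial sum: 142
Change 1: A[2] 6 -> -19, delta = -25, sum = 117
Change 2: A[5] 3 -> -6, delta = -9, sum = 108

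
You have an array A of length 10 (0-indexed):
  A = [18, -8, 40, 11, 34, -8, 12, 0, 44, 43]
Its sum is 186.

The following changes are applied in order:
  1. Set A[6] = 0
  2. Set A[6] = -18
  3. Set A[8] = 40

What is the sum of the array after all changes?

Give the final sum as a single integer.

Answer: 152

Derivation:
Initial sum: 186
Change 1: A[6] 12 -> 0, delta = -12, sum = 174
Change 2: A[6] 0 -> -18, delta = -18, sum = 156
Change 3: A[8] 44 -> 40, delta = -4, sum = 152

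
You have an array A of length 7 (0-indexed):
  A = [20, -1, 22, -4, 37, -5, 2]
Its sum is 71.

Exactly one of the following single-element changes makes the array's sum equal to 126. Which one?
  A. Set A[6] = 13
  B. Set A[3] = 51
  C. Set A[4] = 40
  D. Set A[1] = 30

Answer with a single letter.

Option A: A[6] 2->13, delta=11, new_sum=71+(11)=82
Option B: A[3] -4->51, delta=55, new_sum=71+(55)=126 <-- matches target
Option C: A[4] 37->40, delta=3, new_sum=71+(3)=74
Option D: A[1] -1->30, delta=31, new_sum=71+(31)=102

Answer: B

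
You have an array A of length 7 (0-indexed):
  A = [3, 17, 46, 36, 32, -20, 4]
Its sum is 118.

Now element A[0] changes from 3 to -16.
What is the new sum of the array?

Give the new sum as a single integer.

Old value at index 0: 3
New value at index 0: -16
Delta = -16 - 3 = -19
New sum = old_sum + delta = 118 + (-19) = 99

Answer: 99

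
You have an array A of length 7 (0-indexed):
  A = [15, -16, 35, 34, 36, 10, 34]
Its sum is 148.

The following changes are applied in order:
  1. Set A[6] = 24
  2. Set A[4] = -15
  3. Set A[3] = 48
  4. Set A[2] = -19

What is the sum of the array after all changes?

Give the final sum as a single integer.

Initial sum: 148
Change 1: A[6] 34 -> 24, delta = -10, sum = 138
Change 2: A[4] 36 -> -15, delta = -51, sum = 87
Change 3: A[3] 34 -> 48, delta = 14, sum = 101
Change 4: A[2] 35 -> -19, delta = -54, sum = 47

Answer: 47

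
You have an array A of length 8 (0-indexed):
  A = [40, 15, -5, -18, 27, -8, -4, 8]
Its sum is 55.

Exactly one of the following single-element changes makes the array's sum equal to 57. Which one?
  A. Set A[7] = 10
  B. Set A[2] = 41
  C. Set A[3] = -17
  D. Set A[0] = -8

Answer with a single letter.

Answer: A

Derivation:
Option A: A[7] 8->10, delta=2, new_sum=55+(2)=57 <-- matches target
Option B: A[2] -5->41, delta=46, new_sum=55+(46)=101
Option C: A[3] -18->-17, delta=1, new_sum=55+(1)=56
Option D: A[0] 40->-8, delta=-48, new_sum=55+(-48)=7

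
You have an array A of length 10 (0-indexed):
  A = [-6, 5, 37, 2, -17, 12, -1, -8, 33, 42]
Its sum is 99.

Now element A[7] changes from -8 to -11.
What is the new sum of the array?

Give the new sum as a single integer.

Answer: 96

Derivation:
Old value at index 7: -8
New value at index 7: -11
Delta = -11 - -8 = -3
New sum = old_sum + delta = 99 + (-3) = 96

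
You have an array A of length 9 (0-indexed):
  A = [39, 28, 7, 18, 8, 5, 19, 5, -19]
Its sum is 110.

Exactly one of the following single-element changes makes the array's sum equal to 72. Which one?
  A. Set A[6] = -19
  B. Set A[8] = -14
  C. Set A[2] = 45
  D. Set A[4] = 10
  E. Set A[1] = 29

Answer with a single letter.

Answer: A

Derivation:
Option A: A[6] 19->-19, delta=-38, new_sum=110+(-38)=72 <-- matches target
Option B: A[8] -19->-14, delta=5, new_sum=110+(5)=115
Option C: A[2] 7->45, delta=38, new_sum=110+(38)=148
Option D: A[4] 8->10, delta=2, new_sum=110+(2)=112
Option E: A[1] 28->29, delta=1, new_sum=110+(1)=111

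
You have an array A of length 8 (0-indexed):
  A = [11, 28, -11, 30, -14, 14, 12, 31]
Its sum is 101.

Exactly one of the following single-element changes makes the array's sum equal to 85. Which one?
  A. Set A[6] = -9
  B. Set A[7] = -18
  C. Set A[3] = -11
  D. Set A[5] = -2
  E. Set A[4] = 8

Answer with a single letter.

Option A: A[6] 12->-9, delta=-21, new_sum=101+(-21)=80
Option B: A[7] 31->-18, delta=-49, new_sum=101+(-49)=52
Option C: A[3] 30->-11, delta=-41, new_sum=101+(-41)=60
Option D: A[5] 14->-2, delta=-16, new_sum=101+(-16)=85 <-- matches target
Option E: A[4] -14->8, delta=22, new_sum=101+(22)=123

Answer: D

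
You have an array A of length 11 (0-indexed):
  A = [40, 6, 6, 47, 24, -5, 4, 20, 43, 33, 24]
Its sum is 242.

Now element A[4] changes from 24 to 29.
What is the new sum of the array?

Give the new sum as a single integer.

Old value at index 4: 24
New value at index 4: 29
Delta = 29 - 24 = 5
New sum = old_sum + delta = 242 + (5) = 247

Answer: 247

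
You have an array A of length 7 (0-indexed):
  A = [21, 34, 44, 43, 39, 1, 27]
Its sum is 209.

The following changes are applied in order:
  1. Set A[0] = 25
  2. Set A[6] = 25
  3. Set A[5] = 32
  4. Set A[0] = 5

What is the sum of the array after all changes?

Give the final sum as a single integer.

Initial sum: 209
Change 1: A[0] 21 -> 25, delta = 4, sum = 213
Change 2: A[6] 27 -> 25, delta = -2, sum = 211
Change 3: A[5] 1 -> 32, delta = 31, sum = 242
Change 4: A[0] 25 -> 5, delta = -20, sum = 222

Answer: 222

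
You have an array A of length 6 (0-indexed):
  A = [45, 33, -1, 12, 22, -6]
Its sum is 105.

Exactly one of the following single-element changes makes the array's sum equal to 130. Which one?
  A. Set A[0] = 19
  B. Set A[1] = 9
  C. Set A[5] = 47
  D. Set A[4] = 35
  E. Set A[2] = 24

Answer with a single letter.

Option A: A[0] 45->19, delta=-26, new_sum=105+(-26)=79
Option B: A[1] 33->9, delta=-24, new_sum=105+(-24)=81
Option C: A[5] -6->47, delta=53, new_sum=105+(53)=158
Option D: A[4] 22->35, delta=13, new_sum=105+(13)=118
Option E: A[2] -1->24, delta=25, new_sum=105+(25)=130 <-- matches target

Answer: E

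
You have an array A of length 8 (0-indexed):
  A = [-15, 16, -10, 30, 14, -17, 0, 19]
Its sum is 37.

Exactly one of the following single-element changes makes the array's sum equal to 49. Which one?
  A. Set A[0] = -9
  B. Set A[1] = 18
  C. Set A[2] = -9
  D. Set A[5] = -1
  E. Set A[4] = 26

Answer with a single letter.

Answer: E

Derivation:
Option A: A[0] -15->-9, delta=6, new_sum=37+(6)=43
Option B: A[1] 16->18, delta=2, new_sum=37+(2)=39
Option C: A[2] -10->-9, delta=1, new_sum=37+(1)=38
Option D: A[5] -17->-1, delta=16, new_sum=37+(16)=53
Option E: A[4] 14->26, delta=12, new_sum=37+(12)=49 <-- matches target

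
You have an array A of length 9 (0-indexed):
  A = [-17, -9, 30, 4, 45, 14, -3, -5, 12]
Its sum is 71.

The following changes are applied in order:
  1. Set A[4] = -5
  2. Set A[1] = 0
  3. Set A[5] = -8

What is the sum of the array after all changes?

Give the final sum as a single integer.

Answer: 8

Derivation:
Initial sum: 71
Change 1: A[4] 45 -> -5, delta = -50, sum = 21
Change 2: A[1] -9 -> 0, delta = 9, sum = 30
Change 3: A[5] 14 -> -8, delta = -22, sum = 8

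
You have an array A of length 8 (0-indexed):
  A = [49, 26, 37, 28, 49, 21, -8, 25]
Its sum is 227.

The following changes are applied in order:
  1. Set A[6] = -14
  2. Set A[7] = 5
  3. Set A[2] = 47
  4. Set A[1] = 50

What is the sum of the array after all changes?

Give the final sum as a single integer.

Initial sum: 227
Change 1: A[6] -8 -> -14, delta = -6, sum = 221
Change 2: A[7] 25 -> 5, delta = -20, sum = 201
Change 3: A[2] 37 -> 47, delta = 10, sum = 211
Change 4: A[1] 26 -> 50, delta = 24, sum = 235

Answer: 235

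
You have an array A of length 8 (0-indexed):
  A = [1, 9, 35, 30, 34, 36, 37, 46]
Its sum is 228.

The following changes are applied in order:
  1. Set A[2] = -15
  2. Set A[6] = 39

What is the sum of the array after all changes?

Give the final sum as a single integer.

Initial sum: 228
Change 1: A[2] 35 -> -15, delta = -50, sum = 178
Change 2: A[6] 37 -> 39, delta = 2, sum = 180

Answer: 180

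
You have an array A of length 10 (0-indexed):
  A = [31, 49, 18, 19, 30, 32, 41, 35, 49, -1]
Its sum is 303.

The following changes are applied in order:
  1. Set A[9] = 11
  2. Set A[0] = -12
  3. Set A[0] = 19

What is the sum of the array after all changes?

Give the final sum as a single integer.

Answer: 303

Derivation:
Initial sum: 303
Change 1: A[9] -1 -> 11, delta = 12, sum = 315
Change 2: A[0] 31 -> -12, delta = -43, sum = 272
Change 3: A[0] -12 -> 19, delta = 31, sum = 303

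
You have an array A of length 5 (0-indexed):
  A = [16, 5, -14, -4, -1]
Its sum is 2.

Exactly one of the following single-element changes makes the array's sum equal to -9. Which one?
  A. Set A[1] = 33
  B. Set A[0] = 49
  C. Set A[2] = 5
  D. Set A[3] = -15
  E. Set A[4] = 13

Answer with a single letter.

Option A: A[1] 5->33, delta=28, new_sum=2+(28)=30
Option B: A[0] 16->49, delta=33, new_sum=2+(33)=35
Option C: A[2] -14->5, delta=19, new_sum=2+(19)=21
Option D: A[3] -4->-15, delta=-11, new_sum=2+(-11)=-9 <-- matches target
Option E: A[4] -1->13, delta=14, new_sum=2+(14)=16

Answer: D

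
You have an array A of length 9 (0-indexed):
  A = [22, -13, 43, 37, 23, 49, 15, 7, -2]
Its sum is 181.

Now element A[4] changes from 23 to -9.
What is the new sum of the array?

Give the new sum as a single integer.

Old value at index 4: 23
New value at index 4: -9
Delta = -9 - 23 = -32
New sum = old_sum + delta = 181 + (-32) = 149

Answer: 149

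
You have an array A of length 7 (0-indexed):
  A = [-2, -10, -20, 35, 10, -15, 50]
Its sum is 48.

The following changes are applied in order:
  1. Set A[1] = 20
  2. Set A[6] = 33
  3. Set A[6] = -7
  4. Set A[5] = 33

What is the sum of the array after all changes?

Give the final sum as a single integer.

Initial sum: 48
Change 1: A[1] -10 -> 20, delta = 30, sum = 78
Change 2: A[6] 50 -> 33, delta = -17, sum = 61
Change 3: A[6] 33 -> -7, delta = -40, sum = 21
Change 4: A[5] -15 -> 33, delta = 48, sum = 69

Answer: 69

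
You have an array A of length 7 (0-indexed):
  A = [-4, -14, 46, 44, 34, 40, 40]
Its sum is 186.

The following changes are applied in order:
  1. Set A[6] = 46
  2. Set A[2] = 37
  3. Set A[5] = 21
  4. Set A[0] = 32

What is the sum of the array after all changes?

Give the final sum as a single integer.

Answer: 200

Derivation:
Initial sum: 186
Change 1: A[6] 40 -> 46, delta = 6, sum = 192
Change 2: A[2] 46 -> 37, delta = -9, sum = 183
Change 3: A[5] 40 -> 21, delta = -19, sum = 164
Change 4: A[0] -4 -> 32, delta = 36, sum = 200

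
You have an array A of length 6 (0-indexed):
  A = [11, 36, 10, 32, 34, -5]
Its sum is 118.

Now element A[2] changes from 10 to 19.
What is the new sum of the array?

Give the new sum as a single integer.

Answer: 127

Derivation:
Old value at index 2: 10
New value at index 2: 19
Delta = 19 - 10 = 9
New sum = old_sum + delta = 118 + (9) = 127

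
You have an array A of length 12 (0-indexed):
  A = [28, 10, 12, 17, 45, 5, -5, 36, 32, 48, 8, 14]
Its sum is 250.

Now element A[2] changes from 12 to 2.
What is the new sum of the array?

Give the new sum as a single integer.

Old value at index 2: 12
New value at index 2: 2
Delta = 2 - 12 = -10
New sum = old_sum + delta = 250 + (-10) = 240

Answer: 240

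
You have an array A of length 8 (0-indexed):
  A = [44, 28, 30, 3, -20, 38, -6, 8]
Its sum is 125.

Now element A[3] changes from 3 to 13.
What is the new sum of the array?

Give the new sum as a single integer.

Answer: 135

Derivation:
Old value at index 3: 3
New value at index 3: 13
Delta = 13 - 3 = 10
New sum = old_sum + delta = 125 + (10) = 135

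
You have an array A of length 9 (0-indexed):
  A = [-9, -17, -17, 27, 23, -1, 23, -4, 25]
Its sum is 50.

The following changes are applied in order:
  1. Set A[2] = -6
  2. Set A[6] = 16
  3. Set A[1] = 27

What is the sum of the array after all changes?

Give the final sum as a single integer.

Initial sum: 50
Change 1: A[2] -17 -> -6, delta = 11, sum = 61
Change 2: A[6] 23 -> 16, delta = -7, sum = 54
Change 3: A[1] -17 -> 27, delta = 44, sum = 98

Answer: 98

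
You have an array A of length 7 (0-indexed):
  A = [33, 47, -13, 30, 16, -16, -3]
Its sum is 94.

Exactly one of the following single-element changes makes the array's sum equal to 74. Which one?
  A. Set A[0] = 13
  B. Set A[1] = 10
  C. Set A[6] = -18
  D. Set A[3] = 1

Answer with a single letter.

Option A: A[0] 33->13, delta=-20, new_sum=94+(-20)=74 <-- matches target
Option B: A[1] 47->10, delta=-37, new_sum=94+(-37)=57
Option C: A[6] -3->-18, delta=-15, new_sum=94+(-15)=79
Option D: A[3] 30->1, delta=-29, new_sum=94+(-29)=65

Answer: A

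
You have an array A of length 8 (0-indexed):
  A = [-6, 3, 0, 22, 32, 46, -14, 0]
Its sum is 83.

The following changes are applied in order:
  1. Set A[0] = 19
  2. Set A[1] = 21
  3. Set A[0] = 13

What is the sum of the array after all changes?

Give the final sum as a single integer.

Initial sum: 83
Change 1: A[0] -6 -> 19, delta = 25, sum = 108
Change 2: A[1] 3 -> 21, delta = 18, sum = 126
Change 3: A[0] 19 -> 13, delta = -6, sum = 120

Answer: 120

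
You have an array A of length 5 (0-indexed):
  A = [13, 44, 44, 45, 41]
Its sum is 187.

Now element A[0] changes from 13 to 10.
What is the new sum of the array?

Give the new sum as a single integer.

Old value at index 0: 13
New value at index 0: 10
Delta = 10 - 13 = -3
New sum = old_sum + delta = 187 + (-3) = 184

Answer: 184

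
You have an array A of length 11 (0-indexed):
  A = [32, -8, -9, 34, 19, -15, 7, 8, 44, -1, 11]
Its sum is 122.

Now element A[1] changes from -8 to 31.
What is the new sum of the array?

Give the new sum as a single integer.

Answer: 161

Derivation:
Old value at index 1: -8
New value at index 1: 31
Delta = 31 - -8 = 39
New sum = old_sum + delta = 122 + (39) = 161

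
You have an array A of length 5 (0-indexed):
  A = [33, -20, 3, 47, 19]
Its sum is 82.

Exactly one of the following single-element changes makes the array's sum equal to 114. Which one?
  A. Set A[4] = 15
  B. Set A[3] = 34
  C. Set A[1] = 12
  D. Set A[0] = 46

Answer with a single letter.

Option A: A[4] 19->15, delta=-4, new_sum=82+(-4)=78
Option B: A[3] 47->34, delta=-13, new_sum=82+(-13)=69
Option C: A[1] -20->12, delta=32, new_sum=82+(32)=114 <-- matches target
Option D: A[0] 33->46, delta=13, new_sum=82+(13)=95

Answer: C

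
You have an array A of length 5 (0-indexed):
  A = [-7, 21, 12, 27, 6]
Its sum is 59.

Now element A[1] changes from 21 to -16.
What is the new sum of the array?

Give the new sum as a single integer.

Old value at index 1: 21
New value at index 1: -16
Delta = -16 - 21 = -37
New sum = old_sum + delta = 59 + (-37) = 22

Answer: 22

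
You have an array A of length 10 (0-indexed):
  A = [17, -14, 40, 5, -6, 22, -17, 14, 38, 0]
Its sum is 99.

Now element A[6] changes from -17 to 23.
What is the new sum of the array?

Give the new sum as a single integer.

Answer: 139

Derivation:
Old value at index 6: -17
New value at index 6: 23
Delta = 23 - -17 = 40
New sum = old_sum + delta = 99 + (40) = 139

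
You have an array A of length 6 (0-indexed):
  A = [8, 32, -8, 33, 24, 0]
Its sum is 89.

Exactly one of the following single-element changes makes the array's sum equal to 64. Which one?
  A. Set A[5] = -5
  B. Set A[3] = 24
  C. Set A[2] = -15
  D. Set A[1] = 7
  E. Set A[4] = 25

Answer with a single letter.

Option A: A[5] 0->-5, delta=-5, new_sum=89+(-5)=84
Option B: A[3] 33->24, delta=-9, new_sum=89+(-9)=80
Option C: A[2] -8->-15, delta=-7, new_sum=89+(-7)=82
Option D: A[1] 32->7, delta=-25, new_sum=89+(-25)=64 <-- matches target
Option E: A[4] 24->25, delta=1, new_sum=89+(1)=90

Answer: D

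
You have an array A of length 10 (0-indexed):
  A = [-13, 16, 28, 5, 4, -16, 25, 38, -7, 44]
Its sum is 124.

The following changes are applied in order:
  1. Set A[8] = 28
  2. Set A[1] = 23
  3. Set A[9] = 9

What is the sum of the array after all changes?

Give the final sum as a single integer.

Initial sum: 124
Change 1: A[8] -7 -> 28, delta = 35, sum = 159
Change 2: A[1] 16 -> 23, delta = 7, sum = 166
Change 3: A[9] 44 -> 9, delta = -35, sum = 131

Answer: 131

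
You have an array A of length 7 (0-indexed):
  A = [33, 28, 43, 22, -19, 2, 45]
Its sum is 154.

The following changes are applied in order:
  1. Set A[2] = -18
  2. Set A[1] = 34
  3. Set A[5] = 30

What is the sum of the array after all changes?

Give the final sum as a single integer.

Answer: 127

Derivation:
Initial sum: 154
Change 1: A[2] 43 -> -18, delta = -61, sum = 93
Change 2: A[1] 28 -> 34, delta = 6, sum = 99
Change 3: A[5] 2 -> 30, delta = 28, sum = 127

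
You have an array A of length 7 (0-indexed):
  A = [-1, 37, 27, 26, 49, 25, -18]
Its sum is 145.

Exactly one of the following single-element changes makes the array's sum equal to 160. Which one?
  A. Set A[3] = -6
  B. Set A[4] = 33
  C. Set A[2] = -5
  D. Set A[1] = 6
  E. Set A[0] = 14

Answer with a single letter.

Option A: A[3] 26->-6, delta=-32, new_sum=145+(-32)=113
Option B: A[4] 49->33, delta=-16, new_sum=145+(-16)=129
Option C: A[2] 27->-5, delta=-32, new_sum=145+(-32)=113
Option D: A[1] 37->6, delta=-31, new_sum=145+(-31)=114
Option E: A[0] -1->14, delta=15, new_sum=145+(15)=160 <-- matches target

Answer: E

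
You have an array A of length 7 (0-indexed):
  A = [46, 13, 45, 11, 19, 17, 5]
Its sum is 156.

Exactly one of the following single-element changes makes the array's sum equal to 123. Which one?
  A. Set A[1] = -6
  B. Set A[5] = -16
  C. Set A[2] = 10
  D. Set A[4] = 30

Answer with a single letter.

Answer: B

Derivation:
Option A: A[1] 13->-6, delta=-19, new_sum=156+(-19)=137
Option B: A[5] 17->-16, delta=-33, new_sum=156+(-33)=123 <-- matches target
Option C: A[2] 45->10, delta=-35, new_sum=156+(-35)=121
Option D: A[4] 19->30, delta=11, new_sum=156+(11)=167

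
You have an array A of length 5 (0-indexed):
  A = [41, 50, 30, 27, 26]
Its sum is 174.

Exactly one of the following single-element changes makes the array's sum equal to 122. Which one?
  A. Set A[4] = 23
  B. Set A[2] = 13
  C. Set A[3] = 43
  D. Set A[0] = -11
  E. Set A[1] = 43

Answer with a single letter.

Option A: A[4] 26->23, delta=-3, new_sum=174+(-3)=171
Option B: A[2] 30->13, delta=-17, new_sum=174+(-17)=157
Option C: A[3] 27->43, delta=16, new_sum=174+(16)=190
Option D: A[0] 41->-11, delta=-52, new_sum=174+(-52)=122 <-- matches target
Option E: A[1] 50->43, delta=-7, new_sum=174+(-7)=167

Answer: D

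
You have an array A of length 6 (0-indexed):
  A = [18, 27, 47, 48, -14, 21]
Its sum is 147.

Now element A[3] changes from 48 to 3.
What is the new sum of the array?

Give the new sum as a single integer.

Answer: 102

Derivation:
Old value at index 3: 48
New value at index 3: 3
Delta = 3 - 48 = -45
New sum = old_sum + delta = 147 + (-45) = 102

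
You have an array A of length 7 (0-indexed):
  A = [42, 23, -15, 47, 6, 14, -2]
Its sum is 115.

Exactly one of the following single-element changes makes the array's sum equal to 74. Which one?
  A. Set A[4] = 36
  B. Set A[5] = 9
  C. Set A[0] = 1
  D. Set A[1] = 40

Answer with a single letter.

Option A: A[4] 6->36, delta=30, new_sum=115+(30)=145
Option B: A[5] 14->9, delta=-5, new_sum=115+(-5)=110
Option C: A[0] 42->1, delta=-41, new_sum=115+(-41)=74 <-- matches target
Option D: A[1] 23->40, delta=17, new_sum=115+(17)=132

Answer: C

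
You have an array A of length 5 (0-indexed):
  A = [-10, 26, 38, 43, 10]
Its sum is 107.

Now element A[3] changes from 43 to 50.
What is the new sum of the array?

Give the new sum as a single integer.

Answer: 114

Derivation:
Old value at index 3: 43
New value at index 3: 50
Delta = 50 - 43 = 7
New sum = old_sum + delta = 107 + (7) = 114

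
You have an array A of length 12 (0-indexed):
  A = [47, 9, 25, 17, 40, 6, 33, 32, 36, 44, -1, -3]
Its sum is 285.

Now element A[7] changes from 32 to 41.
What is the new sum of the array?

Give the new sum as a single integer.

Answer: 294

Derivation:
Old value at index 7: 32
New value at index 7: 41
Delta = 41 - 32 = 9
New sum = old_sum + delta = 285 + (9) = 294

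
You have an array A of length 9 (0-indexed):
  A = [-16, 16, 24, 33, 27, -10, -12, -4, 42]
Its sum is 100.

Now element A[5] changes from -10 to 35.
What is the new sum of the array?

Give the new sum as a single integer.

Old value at index 5: -10
New value at index 5: 35
Delta = 35 - -10 = 45
New sum = old_sum + delta = 100 + (45) = 145

Answer: 145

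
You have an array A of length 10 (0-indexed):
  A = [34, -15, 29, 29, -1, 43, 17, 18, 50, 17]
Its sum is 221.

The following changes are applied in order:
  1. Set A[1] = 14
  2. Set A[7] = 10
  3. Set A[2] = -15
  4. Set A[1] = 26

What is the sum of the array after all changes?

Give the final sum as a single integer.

Initial sum: 221
Change 1: A[1] -15 -> 14, delta = 29, sum = 250
Change 2: A[7] 18 -> 10, delta = -8, sum = 242
Change 3: A[2] 29 -> -15, delta = -44, sum = 198
Change 4: A[1] 14 -> 26, delta = 12, sum = 210

Answer: 210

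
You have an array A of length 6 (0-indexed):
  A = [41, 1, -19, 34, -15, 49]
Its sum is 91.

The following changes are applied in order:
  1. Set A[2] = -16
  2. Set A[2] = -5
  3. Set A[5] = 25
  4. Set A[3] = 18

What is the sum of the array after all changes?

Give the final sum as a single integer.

Initial sum: 91
Change 1: A[2] -19 -> -16, delta = 3, sum = 94
Change 2: A[2] -16 -> -5, delta = 11, sum = 105
Change 3: A[5] 49 -> 25, delta = -24, sum = 81
Change 4: A[3] 34 -> 18, delta = -16, sum = 65

Answer: 65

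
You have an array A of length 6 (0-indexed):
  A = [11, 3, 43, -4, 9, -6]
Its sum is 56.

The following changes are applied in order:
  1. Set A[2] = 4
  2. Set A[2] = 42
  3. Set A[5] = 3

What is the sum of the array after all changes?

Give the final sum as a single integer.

Answer: 64

Derivation:
Initial sum: 56
Change 1: A[2] 43 -> 4, delta = -39, sum = 17
Change 2: A[2] 4 -> 42, delta = 38, sum = 55
Change 3: A[5] -6 -> 3, delta = 9, sum = 64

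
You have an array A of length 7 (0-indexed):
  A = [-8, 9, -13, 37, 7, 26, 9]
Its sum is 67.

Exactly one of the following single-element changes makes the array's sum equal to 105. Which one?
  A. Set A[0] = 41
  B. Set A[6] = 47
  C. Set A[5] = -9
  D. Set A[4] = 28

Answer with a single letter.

Option A: A[0] -8->41, delta=49, new_sum=67+(49)=116
Option B: A[6] 9->47, delta=38, new_sum=67+(38)=105 <-- matches target
Option C: A[5] 26->-9, delta=-35, new_sum=67+(-35)=32
Option D: A[4] 7->28, delta=21, new_sum=67+(21)=88

Answer: B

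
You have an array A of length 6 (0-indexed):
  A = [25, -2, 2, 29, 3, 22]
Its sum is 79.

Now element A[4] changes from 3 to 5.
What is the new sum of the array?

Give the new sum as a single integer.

Old value at index 4: 3
New value at index 4: 5
Delta = 5 - 3 = 2
New sum = old_sum + delta = 79 + (2) = 81

Answer: 81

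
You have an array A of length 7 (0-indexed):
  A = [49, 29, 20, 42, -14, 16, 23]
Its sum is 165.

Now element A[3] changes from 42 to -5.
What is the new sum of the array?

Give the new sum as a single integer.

Old value at index 3: 42
New value at index 3: -5
Delta = -5 - 42 = -47
New sum = old_sum + delta = 165 + (-47) = 118

Answer: 118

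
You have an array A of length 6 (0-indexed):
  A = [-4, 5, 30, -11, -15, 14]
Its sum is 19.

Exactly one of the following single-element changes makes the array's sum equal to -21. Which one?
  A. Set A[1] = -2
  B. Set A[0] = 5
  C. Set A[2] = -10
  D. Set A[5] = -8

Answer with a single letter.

Answer: C

Derivation:
Option A: A[1] 5->-2, delta=-7, new_sum=19+(-7)=12
Option B: A[0] -4->5, delta=9, new_sum=19+(9)=28
Option C: A[2] 30->-10, delta=-40, new_sum=19+(-40)=-21 <-- matches target
Option D: A[5] 14->-8, delta=-22, new_sum=19+(-22)=-3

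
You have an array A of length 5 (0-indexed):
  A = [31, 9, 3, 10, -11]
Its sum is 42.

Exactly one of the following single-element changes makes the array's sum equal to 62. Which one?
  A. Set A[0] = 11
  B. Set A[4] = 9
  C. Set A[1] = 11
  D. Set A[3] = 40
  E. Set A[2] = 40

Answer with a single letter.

Option A: A[0] 31->11, delta=-20, new_sum=42+(-20)=22
Option B: A[4] -11->9, delta=20, new_sum=42+(20)=62 <-- matches target
Option C: A[1] 9->11, delta=2, new_sum=42+(2)=44
Option D: A[3] 10->40, delta=30, new_sum=42+(30)=72
Option E: A[2] 3->40, delta=37, new_sum=42+(37)=79

Answer: B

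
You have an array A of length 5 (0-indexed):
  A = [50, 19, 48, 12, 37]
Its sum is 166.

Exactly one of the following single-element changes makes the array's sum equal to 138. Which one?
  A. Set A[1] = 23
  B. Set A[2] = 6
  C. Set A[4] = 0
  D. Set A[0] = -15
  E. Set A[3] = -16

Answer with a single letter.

Answer: E

Derivation:
Option A: A[1] 19->23, delta=4, new_sum=166+(4)=170
Option B: A[2] 48->6, delta=-42, new_sum=166+(-42)=124
Option C: A[4] 37->0, delta=-37, new_sum=166+(-37)=129
Option D: A[0] 50->-15, delta=-65, new_sum=166+(-65)=101
Option E: A[3] 12->-16, delta=-28, new_sum=166+(-28)=138 <-- matches target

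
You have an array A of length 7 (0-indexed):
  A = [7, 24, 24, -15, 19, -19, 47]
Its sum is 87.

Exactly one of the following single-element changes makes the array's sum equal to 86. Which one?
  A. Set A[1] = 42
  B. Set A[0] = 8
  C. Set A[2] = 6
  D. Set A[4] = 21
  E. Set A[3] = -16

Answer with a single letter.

Option A: A[1] 24->42, delta=18, new_sum=87+(18)=105
Option B: A[0] 7->8, delta=1, new_sum=87+(1)=88
Option C: A[2] 24->6, delta=-18, new_sum=87+(-18)=69
Option D: A[4] 19->21, delta=2, new_sum=87+(2)=89
Option E: A[3] -15->-16, delta=-1, new_sum=87+(-1)=86 <-- matches target

Answer: E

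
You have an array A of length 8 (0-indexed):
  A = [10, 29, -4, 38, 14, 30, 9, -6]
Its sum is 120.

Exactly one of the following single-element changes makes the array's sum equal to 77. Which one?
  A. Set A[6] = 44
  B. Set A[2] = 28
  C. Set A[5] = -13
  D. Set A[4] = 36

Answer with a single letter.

Option A: A[6] 9->44, delta=35, new_sum=120+(35)=155
Option B: A[2] -4->28, delta=32, new_sum=120+(32)=152
Option C: A[5] 30->-13, delta=-43, new_sum=120+(-43)=77 <-- matches target
Option D: A[4] 14->36, delta=22, new_sum=120+(22)=142

Answer: C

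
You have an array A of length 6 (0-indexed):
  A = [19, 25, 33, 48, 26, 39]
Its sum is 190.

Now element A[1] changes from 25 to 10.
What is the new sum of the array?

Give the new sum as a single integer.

Answer: 175

Derivation:
Old value at index 1: 25
New value at index 1: 10
Delta = 10 - 25 = -15
New sum = old_sum + delta = 190 + (-15) = 175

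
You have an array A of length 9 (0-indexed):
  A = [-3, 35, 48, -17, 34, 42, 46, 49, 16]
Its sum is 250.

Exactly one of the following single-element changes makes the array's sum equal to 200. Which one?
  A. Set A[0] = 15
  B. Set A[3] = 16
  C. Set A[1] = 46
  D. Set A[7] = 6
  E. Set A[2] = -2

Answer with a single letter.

Answer: E

Derivation:
Option A: A[0] -3->15, delta=18, new_sum=250+(18)=268
Option B: A[3] -17->16, delta=33, new_sum=250+(33)=283
Option C: A[1] 35->46, delta=11, new_sum=250+(11)=261
Option D: A[7] 49->6, delta=-43, new_sum=250+(-43)=207
Option E: A[2] 48->-2, delta=-50, new_sum=250+(-50)=200 <-- matches target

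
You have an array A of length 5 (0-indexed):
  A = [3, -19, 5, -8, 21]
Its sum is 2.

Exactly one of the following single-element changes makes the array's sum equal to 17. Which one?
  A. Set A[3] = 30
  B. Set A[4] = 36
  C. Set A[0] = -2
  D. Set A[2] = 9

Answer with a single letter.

Option A: A[3] -8->30, delta=38, new_sum=2+(38)=40
Option B: A[4] 21->36, delta=15, new_sum=2+(15)=17 <-- matches target
Option C: A[0] 3->-2, delta=-5, new_sum=2+(-5)=-3
Option D: A[2] 5->9, delta=4, new_sum=2+(4)=6

Answer: B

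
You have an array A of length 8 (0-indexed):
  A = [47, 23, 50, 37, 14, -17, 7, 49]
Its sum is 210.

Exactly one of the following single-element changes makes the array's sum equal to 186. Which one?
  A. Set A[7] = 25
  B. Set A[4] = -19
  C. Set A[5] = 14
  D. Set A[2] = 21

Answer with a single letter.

Answer: A

Derivation:
Option A: A[7] 49->25, delta=-24, new_sum=210+(-24)=186 <-- matches target
Option B: A[4] 14->-19, delta=-33, new_sum=210+(-33)=177
Option C: A[5] -17->14, delta=31, new_sum=210+(31)=241
Option D: A[2] 50->21, delta=-29, new_sum=210+(-29)=181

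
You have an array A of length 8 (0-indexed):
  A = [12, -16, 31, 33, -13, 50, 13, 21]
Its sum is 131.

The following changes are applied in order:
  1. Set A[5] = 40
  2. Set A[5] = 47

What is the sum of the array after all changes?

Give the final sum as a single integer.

Answer: 128

Derivation:
Initial sum: 131
Change 1: A[5] 50 -> 40, delta = -10, sum = 121
Change 2: A[5] 40 -> 47, delta = 7, sum = 128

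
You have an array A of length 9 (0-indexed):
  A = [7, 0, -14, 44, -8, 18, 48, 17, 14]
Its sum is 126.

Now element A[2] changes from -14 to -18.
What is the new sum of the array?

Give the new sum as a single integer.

Answer: 122

Derivation:
Old value at index 2: -14
New value at index 2: -18
Delta = -18 - -14 = -4
New sum = old_sum + delta = 126 + (-4) = 122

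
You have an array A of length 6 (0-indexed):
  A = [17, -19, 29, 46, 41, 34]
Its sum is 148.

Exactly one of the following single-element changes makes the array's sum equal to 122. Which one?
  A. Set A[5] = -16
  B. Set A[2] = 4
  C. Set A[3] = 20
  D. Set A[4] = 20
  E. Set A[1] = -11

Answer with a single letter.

Option A: A[5] 34->-16, delta=-50, new_sum=148+(-50)=98
Option B: A[2] 29->4, delta=-25, new_sum=148+(-25)=123
Option C: A[3] 46->20, delta=-26, new_sum=148+(-26)=122 <-- matches target
Option D: A[4] 41->20, delta=-21, new_sum=148+(-21)=127
Option E: A[1] -19->-11, delta=8, new_sum=148+(8)=156

Answer: C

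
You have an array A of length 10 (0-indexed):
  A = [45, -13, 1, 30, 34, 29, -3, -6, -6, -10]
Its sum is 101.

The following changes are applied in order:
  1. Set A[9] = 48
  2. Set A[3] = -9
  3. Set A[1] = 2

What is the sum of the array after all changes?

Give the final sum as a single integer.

Initial sum: 101
Change 1: A[9] -10 -> 48, delta = 58, sum = 159
Change 2: A[3] 30 -> -9, delta = -39, sum = 120
Change 3: A[1] -13 -> 2, delta = 15, sum = 135

Answer: 135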